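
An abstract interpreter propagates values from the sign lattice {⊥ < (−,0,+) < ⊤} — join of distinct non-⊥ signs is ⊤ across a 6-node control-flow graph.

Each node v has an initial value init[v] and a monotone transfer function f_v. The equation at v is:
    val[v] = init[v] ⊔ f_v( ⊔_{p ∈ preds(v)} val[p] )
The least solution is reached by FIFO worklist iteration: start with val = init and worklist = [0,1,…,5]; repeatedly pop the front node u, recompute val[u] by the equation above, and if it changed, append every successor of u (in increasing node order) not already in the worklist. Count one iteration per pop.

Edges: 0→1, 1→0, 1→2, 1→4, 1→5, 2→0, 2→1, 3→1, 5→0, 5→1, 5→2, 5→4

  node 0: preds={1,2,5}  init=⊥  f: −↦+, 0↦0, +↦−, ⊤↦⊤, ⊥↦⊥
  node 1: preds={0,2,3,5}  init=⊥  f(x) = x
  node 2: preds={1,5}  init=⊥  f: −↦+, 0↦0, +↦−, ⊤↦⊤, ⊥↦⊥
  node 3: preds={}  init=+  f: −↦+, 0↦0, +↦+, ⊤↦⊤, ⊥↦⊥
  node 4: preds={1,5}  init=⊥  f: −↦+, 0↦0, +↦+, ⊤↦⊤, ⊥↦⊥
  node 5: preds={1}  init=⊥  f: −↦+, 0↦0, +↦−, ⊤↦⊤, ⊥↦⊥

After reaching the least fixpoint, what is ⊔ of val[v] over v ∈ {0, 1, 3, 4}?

Worklist (16 pops):
  #1 pop 0: in=⊥ → ⊥ (no change)
  #2 pop 1: in=+ → + (was ⊥); enqueue [0]
  #3 pop 2: in=+ → − (was ⊥); enqueue [1]
  #4 pop 3: in=⊥ → + (no change)
  #5 pop 4: in=+ → + (was ⊥); enqueue []
  #6 pop 5: in=+ → − (was ⊥); enqueue [2,4]
  #7 pop 0: in=⊤ → ⊤ (was ⊥); enqueue []
  #8 pop 1: in=⊤ → ⊤ (was +); enqueue [0,5]
  #9 pop 2: in=⊤ → ⊤ (was −); enqueue [1]
  #10 pop 4: in=⊤ → ⊤ (was +); enqueue []
  #11 pop 0: in=⊤ → ⊤ (no change)
  #12 pop 5: in=⊤ → ⊤ (was −); enqueue [0,2,4]
  #13 pop 1: in=⊤ → ⊤ (no change)
  #14 pop 0: in=⊤ → ⊤ (no change)
  #15 pop 2: in=⊤ → ⊤ (no change)
  #16 pop 4: in=⊤ → ⊤ (no change)

Fixpoint:
  val[0] = ⊤
  val[1] = ⊤
  val[2] = ⊤
  val[3] = +
  val[4] = ⊤
  val[5] = ⊤

⊤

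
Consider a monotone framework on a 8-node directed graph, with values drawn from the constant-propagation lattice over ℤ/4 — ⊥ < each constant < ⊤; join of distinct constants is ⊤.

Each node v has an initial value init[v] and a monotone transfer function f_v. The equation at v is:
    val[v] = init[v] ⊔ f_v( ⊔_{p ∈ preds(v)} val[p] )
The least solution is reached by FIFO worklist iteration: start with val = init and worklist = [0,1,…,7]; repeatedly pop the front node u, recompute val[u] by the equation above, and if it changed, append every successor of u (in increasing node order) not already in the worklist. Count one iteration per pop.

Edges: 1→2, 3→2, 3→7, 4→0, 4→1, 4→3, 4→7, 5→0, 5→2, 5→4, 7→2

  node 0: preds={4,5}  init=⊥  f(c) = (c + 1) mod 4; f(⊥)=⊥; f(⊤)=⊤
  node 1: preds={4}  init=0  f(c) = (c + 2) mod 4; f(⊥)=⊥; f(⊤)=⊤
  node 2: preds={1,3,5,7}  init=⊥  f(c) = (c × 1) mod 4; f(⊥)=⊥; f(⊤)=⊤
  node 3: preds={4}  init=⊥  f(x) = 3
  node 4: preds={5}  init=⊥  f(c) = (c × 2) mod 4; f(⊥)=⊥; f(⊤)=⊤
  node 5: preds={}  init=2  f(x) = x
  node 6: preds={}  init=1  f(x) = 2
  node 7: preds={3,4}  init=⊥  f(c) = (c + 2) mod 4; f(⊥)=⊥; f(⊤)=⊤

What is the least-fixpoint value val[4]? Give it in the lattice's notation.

Worklist (13 pops):
  #1 pop 0: in=2 → 3 (was ⊥); enqueue []
  #2 pop 1: in=⊥ → 0 (no change)
  #3 pop 2: in=⊤ → ⊤ (was ⊥); enqueue []
  #4 pop 3: in=⊥ → 3 (was ⊥); enqueue [2]
  #5 pop 4: in=2 → 0 (was ⊥); enqueue [0,1,3]
  #6 pop 5: in=⊥ → 2 (no change)
  #7 pop 6: in=⊥ → ⊤ (was 1); enqueue []
  #8 pop 7: in=⊤ → ⊤ (was ⊥); enqueue []
  #9 pop 2: in=⊤ → ⊤ (no change)
  #10 pop 0: in=⊤ → ⊤ (was 3); enqueue []
  #11 pop 1: in=0 → ⊤ (was 0); enqueue [2]
  #12 pop 3: in=0 → 3 (no change)
  #13 pop 2: in=⊤ → ⊤ (no change)

Fixpoint:
  val[0] = ⊤
  val[1] = ⊤
  val[2] = ⊤
  val[3] = 3
  val[4] = 0
  val[5] = 2
  val[6] = ⊤
  val[7] = ⊤

0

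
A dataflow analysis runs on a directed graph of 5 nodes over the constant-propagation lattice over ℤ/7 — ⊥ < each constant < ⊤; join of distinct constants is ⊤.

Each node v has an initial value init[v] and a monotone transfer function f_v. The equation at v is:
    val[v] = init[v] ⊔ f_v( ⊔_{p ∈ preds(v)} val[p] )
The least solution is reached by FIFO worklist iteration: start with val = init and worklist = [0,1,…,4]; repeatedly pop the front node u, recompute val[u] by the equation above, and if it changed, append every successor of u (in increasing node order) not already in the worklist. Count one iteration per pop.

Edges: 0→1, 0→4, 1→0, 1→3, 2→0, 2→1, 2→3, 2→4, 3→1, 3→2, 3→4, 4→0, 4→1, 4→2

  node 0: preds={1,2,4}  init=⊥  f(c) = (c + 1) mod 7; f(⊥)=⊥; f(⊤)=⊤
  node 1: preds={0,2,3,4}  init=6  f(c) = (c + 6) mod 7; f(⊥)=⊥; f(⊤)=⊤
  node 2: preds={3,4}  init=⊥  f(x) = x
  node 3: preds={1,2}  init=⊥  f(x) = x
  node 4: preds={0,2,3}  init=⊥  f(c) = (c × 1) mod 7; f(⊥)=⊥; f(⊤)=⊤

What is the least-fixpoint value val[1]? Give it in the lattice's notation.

⊤

Trace (12 dequeues):
  [1] u=0 | in 6 | out 0 | prev ⊥ | push {}
  [2] u=1 | in 0 | out 6 | ==
  [3] u=2 | in ⊥ | out ⊥ | ==
  [4] u=3 | in 6 | out 6 | prev ⊥ | push {1,2}
  [5] u=4 | in ⊤ | out ⊤ | prev ⊥ | push {0}
  [6] u=1 | in ⊤ | out ⊤ | prev 6 | push {3}
  [7] u=2 | in ⊤ | out ⊤ | prev ⊥ | push {1,4}
  [8] u=0 | in ⊤ | out ⊤ | prev 0 | push {}
  [9] u=3 | in ⊤ | out ⊤ | prev 6 | push {2}
  [10] u=1 | in ⊤ | out ⊤ | ==
  [11] u=4 | in ⊤ | out ⊤ | ==
  [12] u=2 | in ⊤ | out ⊤ | ==

Converged values:
  [0] ⊤
  [1] ⊤
  [2] ⊤
  [3] ⊤
  [4] ⊤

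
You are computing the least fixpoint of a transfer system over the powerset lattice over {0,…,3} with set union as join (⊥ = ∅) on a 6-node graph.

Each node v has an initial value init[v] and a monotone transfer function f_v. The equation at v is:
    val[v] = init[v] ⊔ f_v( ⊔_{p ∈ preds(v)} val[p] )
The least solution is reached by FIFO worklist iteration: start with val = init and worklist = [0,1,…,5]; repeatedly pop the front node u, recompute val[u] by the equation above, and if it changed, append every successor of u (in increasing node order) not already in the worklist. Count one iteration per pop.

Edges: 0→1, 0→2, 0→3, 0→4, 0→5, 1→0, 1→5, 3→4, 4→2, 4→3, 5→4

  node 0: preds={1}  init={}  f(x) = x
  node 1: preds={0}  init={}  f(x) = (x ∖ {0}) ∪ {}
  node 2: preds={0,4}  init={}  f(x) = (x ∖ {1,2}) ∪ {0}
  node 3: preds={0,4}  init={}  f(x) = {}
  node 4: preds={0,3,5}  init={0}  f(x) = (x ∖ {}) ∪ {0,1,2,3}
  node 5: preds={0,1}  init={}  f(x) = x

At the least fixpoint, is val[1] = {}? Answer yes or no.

Trace (8 dequeues):
  [1] u=0 | in {} | out {} | ==
  [2] u=1 | in {} | out {} | ==
  [3] u=2 | in {0} | out {0} | prev {} | push {}
  [4] u=3 | in {0} | out {} | ==
  [5] u=4 | in {} | out {0,1,2,3} | prev {0} | push {2,3}
  [6] u=5 | in {} | out {} | ==
  [7] u=2 | in {0,1,2,3} | out {0,3} | prev {0} | push {}
  [8] u=3 | in {0,1,2,3} | out {} | ==

Converged values:
  [0] {}
  [1] {}
  [2] {0,3}
  [3] {}
  [4] {0,1,2,3}
  [5] {}

yes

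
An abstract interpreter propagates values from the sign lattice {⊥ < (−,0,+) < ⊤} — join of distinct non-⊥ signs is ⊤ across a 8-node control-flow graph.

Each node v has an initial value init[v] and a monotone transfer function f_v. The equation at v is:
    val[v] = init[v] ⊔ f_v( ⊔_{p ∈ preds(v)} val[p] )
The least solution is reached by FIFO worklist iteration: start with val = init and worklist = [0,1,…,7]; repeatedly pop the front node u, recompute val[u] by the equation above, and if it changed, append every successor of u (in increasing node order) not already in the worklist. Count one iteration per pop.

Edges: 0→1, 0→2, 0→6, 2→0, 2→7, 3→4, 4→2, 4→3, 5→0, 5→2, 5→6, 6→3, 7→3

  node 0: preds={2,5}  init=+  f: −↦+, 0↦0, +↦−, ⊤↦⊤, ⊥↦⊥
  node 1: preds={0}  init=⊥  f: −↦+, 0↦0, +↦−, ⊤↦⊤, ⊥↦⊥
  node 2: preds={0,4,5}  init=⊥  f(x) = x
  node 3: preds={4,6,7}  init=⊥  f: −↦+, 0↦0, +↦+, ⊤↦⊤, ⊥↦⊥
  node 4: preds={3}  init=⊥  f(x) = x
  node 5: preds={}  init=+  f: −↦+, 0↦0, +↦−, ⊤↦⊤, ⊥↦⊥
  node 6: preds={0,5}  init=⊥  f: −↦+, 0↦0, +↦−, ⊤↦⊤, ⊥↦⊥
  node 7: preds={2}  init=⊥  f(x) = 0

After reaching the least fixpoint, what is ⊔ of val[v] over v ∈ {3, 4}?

⊤

Iteration log — 13 steps:
  step 1. node 0  ⊔preds=+  new=⊤  old=+  +wl: 
  step 2. node 1  ⊔preds=⊤  new=⊤  old=⊥  +wl: 
  step 3. node 2  ⊔preds=⊤  new=⊤  old=⊥  +wl: 0
  step 4. node 3  ⊔preds=⊥  new=⊥  stable
  step 5. node 4  ⊔preds=⊥  new=⊥  stable
  step 6. node 5  ⊔preds=⊥  new=+  stable
  step 7. node 6  ⊔preds=⊤  new=⊤  old=⊥  +wl: 3
  step 8. node 7  ⊔preds=⊤  new=0  old=⊥  +wl: 
  step 9. node 0  ⊔preds=⊤  new=⊤  stable
  step 10. node 3  ⊔preds=⊤  new=⊤  old=⊥  +wl: 4
  step 11. node 4  ⊔preds=⊤  new=⊤  old=⊥  +wl: 2,3
  step 12. node 2  ⊔preds=⊤  new=⊤  stable
  step 13. node 3  ⊔preds=⊤  new=⊤  stable

Least fixpoint reached:
  node 0: ⊤
  node 1: ⊤
  node 2: ⊤
  node 3: ⊤
  node 4: ⊤
  node 5: +
  node 6: ⊤
  node 7: 0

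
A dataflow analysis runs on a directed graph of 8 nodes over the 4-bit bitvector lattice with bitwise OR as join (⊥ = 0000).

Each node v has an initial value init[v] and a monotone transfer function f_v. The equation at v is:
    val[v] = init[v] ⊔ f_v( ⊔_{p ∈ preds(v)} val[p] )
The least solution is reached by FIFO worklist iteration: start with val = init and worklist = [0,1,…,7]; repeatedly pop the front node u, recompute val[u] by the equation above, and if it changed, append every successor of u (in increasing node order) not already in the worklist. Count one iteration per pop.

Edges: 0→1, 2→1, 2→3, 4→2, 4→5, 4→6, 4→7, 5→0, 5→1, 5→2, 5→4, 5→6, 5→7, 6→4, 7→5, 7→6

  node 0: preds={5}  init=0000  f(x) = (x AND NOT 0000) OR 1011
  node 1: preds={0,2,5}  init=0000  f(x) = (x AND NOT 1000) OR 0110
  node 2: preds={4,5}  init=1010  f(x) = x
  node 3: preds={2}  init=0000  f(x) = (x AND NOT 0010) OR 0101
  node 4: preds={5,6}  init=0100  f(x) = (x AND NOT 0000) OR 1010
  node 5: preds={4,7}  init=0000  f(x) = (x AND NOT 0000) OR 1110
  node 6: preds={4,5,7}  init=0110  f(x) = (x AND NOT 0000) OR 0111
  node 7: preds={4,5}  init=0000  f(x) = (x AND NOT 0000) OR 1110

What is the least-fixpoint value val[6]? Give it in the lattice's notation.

Trace (23 dequeues):
  [1] u=0 | in 0000 | out 1011 | prev 0000 | push {}
  [2] u=1 | in 1011 | out 0111 | prev 0000 | push {}
  [3] u=2 | in 0100 | out 1110 | prev 1010 | push {1}
  [4] u=3 | in 1110 | out 1101 | prev 0000 | push {}
  [5] u=4 | in 0110 | out 1110 | prev 0100 | push {2}
  [6] u=5 | in 1110 | out 1110 | prev 0000 | push {0,4}
  [7] u=6 | in 1110 | out 1111 | prev 0110 | push {}
  [8] u=7 | in 1110 | out 1110 | prev 0000 | push {5,6}
  [9] u=1 | in 1111 | out 0111 | ==
  [10] u=2 | in 1110 | out 1110 | ==
  [11] u=0 | in 1110 | out 1111 | prev 1011 | push {1}
  [12] u=4 | in 1111 | out 1111 | prev 1110 | push {2,7}
  [13] u=5 | in 1111 | out 1111 | prev 1110 | push {0,4}
  [14] u=6 | in 1111 | out 1111 | ==
  [15] u=1 | in 1111 | out 0111 | ==
  [16] u=2 | in 1111 | out 1111 | prev 1110 | push {1,3}
  [17] u=7 | in 1111 | out 1111 | prev 1110 | push {5,6}
  [18] u=0 | in 1111 | out 1111 | ==
  [19] u=4 | in 1111 | out 1111 | ==
  [20] u=1 | in 1111 | out 0111 | ==
  [21] u=3 | in 1111 | out 1101 | ==
  [22] u=5 | in 1111 | out 1111 | ==
  [23] u=6 | in 1111 | out 1111 | ==

Converged values:
  [0] 1111
  [1] 0111
  [2] 1111
  [3] 1101
  [4] 1111
  [5] 1111
  [6] 1111
  [7] 1111

1111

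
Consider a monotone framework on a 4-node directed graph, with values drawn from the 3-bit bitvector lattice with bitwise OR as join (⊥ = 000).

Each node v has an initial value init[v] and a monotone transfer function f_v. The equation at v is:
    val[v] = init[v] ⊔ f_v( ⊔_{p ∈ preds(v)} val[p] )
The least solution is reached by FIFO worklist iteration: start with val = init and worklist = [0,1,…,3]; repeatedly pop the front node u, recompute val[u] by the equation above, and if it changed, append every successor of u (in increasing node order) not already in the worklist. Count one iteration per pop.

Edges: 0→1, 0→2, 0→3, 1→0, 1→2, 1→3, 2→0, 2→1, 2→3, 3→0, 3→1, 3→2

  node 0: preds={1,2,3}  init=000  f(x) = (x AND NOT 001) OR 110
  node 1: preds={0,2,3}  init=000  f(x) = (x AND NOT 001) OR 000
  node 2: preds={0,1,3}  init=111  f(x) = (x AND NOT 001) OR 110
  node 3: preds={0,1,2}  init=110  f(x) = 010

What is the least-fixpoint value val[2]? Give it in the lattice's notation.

Trace (5 dequeues):
  [1] u=0 | in 111 | out 110 | prev 000 | push {}
  [2] u=1 | in 111 | out 110 | prev 000 | push {0}
  [3] u=2 | in 110 | out 111 | ==
  [4] u=3 | in 111 | out 110 | ==
  [5] u=0 | in 111 | out 110 | ==

Converged values:
  [0] 110
  [1] 110
  [2] 111
  [3] 110

111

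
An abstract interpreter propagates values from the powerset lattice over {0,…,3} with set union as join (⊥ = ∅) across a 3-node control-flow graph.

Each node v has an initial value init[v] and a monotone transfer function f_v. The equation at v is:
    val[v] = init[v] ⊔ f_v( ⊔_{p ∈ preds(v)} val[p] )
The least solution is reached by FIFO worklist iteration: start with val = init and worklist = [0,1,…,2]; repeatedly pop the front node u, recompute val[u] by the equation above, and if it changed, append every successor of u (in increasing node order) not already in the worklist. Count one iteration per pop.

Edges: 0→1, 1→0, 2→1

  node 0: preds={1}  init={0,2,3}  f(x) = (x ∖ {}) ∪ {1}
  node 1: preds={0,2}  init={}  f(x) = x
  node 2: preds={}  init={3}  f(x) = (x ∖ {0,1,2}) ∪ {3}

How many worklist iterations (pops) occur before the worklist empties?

Worklist (4 pops):
  #1 pop 0: in={} → {0,1,2,3} (was {0,2,3}); enqueue []
  #2 pop 1: in={0,1,2,3} → {0,1,2,3} (was {}); enqueue [0]
  #3 pop 2: in={} → {3} (no change)
  #4 pop 0: in={0,1,2,3} → {0,1,2,3} (no change)

Fixpoint:
  val[0] = {0,1,2,3}
  val[1] = {0,1,2,3}
  val[2] = {3}

4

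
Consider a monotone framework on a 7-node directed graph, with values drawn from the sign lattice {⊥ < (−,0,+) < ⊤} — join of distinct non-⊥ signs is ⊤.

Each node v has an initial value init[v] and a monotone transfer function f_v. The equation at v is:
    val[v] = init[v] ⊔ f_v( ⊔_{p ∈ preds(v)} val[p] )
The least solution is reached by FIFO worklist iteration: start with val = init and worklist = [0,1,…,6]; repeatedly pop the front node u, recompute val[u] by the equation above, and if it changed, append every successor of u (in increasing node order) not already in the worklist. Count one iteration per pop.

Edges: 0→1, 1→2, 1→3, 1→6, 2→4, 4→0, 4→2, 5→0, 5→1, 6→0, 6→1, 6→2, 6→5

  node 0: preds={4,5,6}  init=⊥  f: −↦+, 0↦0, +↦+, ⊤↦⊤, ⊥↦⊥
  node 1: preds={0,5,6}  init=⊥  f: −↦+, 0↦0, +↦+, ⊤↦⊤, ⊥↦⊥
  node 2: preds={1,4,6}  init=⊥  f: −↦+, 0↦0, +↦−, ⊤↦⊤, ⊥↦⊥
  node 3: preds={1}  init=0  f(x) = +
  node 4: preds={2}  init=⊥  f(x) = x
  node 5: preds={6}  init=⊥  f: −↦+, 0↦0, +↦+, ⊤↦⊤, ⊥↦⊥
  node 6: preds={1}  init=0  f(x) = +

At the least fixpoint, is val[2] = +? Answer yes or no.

Trace (17 dequeues):
  [1] u=0 | in 0 | out 0 | prev ⊥ | push {}
  [2] u=1 | in 0 | out 0 | prev ⊥ | push {}
  [3] u=2 | in 0 | out 0 | prev ⊥ | push {}
  [4] u=3 | in 0 | out ⊤ | prev 0 | push {}
  [5] u=4 | in 0 | out 0 | prev ⊥ | push {0,2}
  [6] u=5 | in 0 | out 0 | prev ⊥ | push {1}
  [7] u=6 | in 0 | out ⊤ | prev 0 | push {5}
  [8] u=0 | in ⊤ | out ⊤ | prev 0 | push {}
  [9] u=2 | in ⊤ | out ⊤ | prev 0 | push {4}
  [10] u=1 | in ⊤ | out ⊤ | prev 0 | push {2,3,6}
  [11] u=5 | in ⊤ | out ⊤ | prev 0 | push {0,1}
  [12] u=4 | in ⊤ | out ⊤ | prev 0 | push {}
  [13] u=2 | in ⊤ | out ⊤ | ==
  [14] u=3 | in ⊤ | out ⊤ | ==
  [15] u=6 | in ⊤ | out ⊤ | ==
  [16] u=0 | in ⊤ | out ⊤ | ==
  [17] u=1 | in ⊤ | out ⊤ | ==

Converged values:
  [0] ⊤
  [1] ⊤
  [2] ⊤
  [3] ⊤
  [4] ⊤
  [5] ⊤
  [6] ⊤

no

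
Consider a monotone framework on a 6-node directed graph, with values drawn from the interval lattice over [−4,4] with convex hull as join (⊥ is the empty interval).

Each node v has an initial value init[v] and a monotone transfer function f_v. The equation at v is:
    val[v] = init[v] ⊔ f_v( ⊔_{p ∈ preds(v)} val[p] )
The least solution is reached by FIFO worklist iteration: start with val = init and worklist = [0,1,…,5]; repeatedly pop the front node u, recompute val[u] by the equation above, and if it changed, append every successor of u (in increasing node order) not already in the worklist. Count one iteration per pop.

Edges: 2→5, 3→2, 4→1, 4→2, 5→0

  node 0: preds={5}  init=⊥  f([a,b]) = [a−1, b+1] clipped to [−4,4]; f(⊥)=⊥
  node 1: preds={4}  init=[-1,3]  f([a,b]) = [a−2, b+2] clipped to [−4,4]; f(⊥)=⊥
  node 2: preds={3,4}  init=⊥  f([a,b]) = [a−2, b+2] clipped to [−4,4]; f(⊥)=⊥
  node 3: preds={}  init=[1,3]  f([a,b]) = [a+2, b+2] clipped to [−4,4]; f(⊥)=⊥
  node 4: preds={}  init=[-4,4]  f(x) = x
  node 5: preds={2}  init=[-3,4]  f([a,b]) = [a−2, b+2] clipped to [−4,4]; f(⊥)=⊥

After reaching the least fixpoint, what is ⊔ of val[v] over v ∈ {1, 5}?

[-4,4]

Iteration log — 7 steps:
  step 1. node 0  ⊔preds=[-3,4]  new=[-4,4]  old=⊥  +wl: 
  step 2. node 1  ⊔preds=[-4,4]  new=[-4,4]  old=[-1,3]  +wl: 
  step 3. node 2  ⊔preds=[-4,4]  new=[-4,4]  old=⊥  +wl: 
  step 4. node 3  ⊔preds=⊥  new=[1,3]  stable
  step 5. node 4  ⊔preds=⊥  new=[-4,4]  stable
  step 6. node 5  ⊔preds=[-4,4]  new=[-4,4]  old=[-3,4]  +wl: 0
  step 7. node 0  ⊔preds=[-4,4]  new=[-4,4]  stable

Least fixpoint reached:
  node 0: [-4,4]
  node 1: [-4,4]
  node 2: [-4,4]
  node 3: [1,3]
  node 4: [-4,4]
  node 5: [-4,4]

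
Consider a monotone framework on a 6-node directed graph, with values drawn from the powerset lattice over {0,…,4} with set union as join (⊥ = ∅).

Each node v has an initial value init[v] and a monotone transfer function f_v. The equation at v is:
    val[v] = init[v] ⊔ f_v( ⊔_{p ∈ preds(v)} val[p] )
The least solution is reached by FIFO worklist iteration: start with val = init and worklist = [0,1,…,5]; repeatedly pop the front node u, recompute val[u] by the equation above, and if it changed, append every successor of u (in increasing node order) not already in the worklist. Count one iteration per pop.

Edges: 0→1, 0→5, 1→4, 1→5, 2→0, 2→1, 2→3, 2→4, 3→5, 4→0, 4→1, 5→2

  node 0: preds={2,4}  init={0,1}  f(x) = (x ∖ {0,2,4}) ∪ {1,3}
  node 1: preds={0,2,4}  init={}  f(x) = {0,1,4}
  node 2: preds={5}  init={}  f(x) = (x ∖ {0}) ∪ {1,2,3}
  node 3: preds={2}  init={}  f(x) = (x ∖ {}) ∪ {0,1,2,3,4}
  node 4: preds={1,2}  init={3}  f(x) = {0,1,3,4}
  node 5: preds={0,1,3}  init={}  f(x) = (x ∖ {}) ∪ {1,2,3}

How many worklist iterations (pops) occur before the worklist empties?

Trace (13 dequeues):
  [1] u=0 | in {3} | out {0,1,3} | prev {0,1} | push {}
  [2] u=1 | in {0,1,3} | out {0,1,4} | prev {} | push {}
  [3] u=2 | in {} | out {1,2,3} | prev {} | push {0,1}
  [4] u=3 | in {1,2,3} | out {0,1,2,3,4} | prev {} | push {}
  [5] u=4 | in {0,1,2,3,4} | out {0,1,3,4} | prev {3} | push {}
  [6] u=5 | in {0,1,2,3,4} | out {0,1,2,3,4} | prev {} | push {2}
  [7] u=0 | in {0,1,2,3,4} | out {0,1,3} | ==
  [8] u=1 | in {0,1,2,3,4} | out {0,1,4} | ==
  [9] u=2 | in {0,1,2,3,4} | out {1,2,3,4} | prev {1,2,3} | push {0,1,3,4}
  [10] u=0 | in {0,1,2,3,4} | out {0,1,3} | ==
  [11] u=1 | in {0,1,2,3,4} | out {0,1,4} | ==
  [12] u=3 | in {1,2,3,4} | out {0,1,2,3,4} | ==
  [13] u=4 | in {0,1,2,3,4} | out {0,1,3,4} | ==

Converged values:
  [0] {0,1,3}
  [1] {0,1,4}
  [2] {1,2,3,4}
  [3] {0,1,2,3,4}
  [4] {0,1,3,4}
  [5] {0,1,2,3,4}

13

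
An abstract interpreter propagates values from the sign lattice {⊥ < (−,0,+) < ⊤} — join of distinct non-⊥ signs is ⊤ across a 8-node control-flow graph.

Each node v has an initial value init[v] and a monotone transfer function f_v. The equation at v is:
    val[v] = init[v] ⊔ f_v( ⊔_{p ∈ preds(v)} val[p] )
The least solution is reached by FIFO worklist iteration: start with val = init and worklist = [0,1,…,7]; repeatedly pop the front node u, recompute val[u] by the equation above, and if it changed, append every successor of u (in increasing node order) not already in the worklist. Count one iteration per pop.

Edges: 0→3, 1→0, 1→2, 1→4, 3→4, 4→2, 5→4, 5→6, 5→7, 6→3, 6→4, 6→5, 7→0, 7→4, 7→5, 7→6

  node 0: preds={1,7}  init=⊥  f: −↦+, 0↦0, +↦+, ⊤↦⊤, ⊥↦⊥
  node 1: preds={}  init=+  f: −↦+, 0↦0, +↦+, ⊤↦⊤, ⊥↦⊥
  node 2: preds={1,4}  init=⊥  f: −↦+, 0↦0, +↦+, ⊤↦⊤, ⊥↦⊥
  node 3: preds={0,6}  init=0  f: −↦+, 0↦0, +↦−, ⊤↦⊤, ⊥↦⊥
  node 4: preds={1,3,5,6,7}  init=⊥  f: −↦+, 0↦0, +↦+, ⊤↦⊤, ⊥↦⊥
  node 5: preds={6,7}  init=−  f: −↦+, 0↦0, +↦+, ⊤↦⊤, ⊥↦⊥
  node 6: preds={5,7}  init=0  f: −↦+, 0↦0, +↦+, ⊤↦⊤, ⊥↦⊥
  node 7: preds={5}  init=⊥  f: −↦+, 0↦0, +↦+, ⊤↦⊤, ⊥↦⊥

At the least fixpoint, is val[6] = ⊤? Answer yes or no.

Trace (15 dequeues):
  [1] u=0 | in + | out + | prev ⊥ | push {}
  [2] u=1 | in ⊥ | out + | ==
  [3] u=2 | in + | out + | prev ⊥ | push {}
  [4] u=3 | in ⊤ | out ⊤ | prev 0 | push {}
  [5] u=4 | in ⊤ | out ⊤ | prev ⊥ | push {2}
  [6] u=5 | in 0 | out ⊤ | prev − | push {4}
  [7] u=6 | in ⊤ | out ⊤ | prev 0 | push {3,5}
  [8] u=7 | in ⊤ | out ⊤ | prev ⊥ | push {0,6}
  [9] u=2 | in ⊤ | out ⊤ | prev + | push {}
  [10] u=4 | in ⊤ | out ⊤ | ==
  [11] u=3 | in ⊤ | out ⊤ | ==
  [12] u=5 | in ⊤ | out ⊤ | ==
  [13] u=0 | in ⊤ | out ⊤ | prev + | push {3}
  [14] u=6 | in ⊤ | out ⊤ | ==
  [15] u=3 | in ⊤ | out ⊤ | ==

Converged values:
  [0] ⊤
  [1] +
  [2] ⊤
  [3] ⊤
  [4] ⊤
  [5] ⊤
  [6] ⊤
  [7] ⊤

yes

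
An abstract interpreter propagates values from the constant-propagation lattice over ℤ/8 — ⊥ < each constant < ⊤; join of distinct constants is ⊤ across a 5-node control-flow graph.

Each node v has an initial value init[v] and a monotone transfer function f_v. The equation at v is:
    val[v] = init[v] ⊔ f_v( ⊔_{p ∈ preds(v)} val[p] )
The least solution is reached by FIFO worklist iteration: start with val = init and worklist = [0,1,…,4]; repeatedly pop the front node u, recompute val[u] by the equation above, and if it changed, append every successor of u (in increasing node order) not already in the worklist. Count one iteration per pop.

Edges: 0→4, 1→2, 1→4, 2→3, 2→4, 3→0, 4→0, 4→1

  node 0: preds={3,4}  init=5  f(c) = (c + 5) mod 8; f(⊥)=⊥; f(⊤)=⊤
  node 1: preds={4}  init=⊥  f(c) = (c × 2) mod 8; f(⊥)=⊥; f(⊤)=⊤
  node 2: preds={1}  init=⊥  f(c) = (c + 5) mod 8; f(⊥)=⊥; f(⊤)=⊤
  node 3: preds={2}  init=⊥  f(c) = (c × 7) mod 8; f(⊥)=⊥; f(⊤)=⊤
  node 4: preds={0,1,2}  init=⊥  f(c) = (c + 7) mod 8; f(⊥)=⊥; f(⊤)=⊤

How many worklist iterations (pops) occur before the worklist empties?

Iteration log — 18 steps:
  step 1. node 0  ⊔preds=⊥  new=5  stable
  step 2. node 1  ⊔preds=⊥  new=⊥  stable
  step 3. node 2  ⊔preds=⊥  new=⊥  stable
  step 4. node 3  ⊔preds=⊥  new=⊥  stable
  step 5. node 4  ⊔preds=5  new=4  old=⊥  +wl: 0,1
  step 6. node 0  ⊔preds=4  new=⊤  old=5  +wl: 4
  step 7. node 1  ⊔preds=4  new=0  old=⊥  +wl: 2
  step 8. node 4  ⊔preds=⊤  new=⊤  old=4  +wl: 0,1
  step 9. node 2  ⊔preds=0  new=5  old=⊥  +wl: 3,4
  step 10. node 0  ⊔preds=⊤  new=⊤  stable
  step 11. node 1  ⊔preds=⊤  new=⊤  old=0  +wl: 2
  step 12. node 3  ⊔preds=5  new=3  old=⊥  +wl: 0
  step 13. node 4  ⊔preds=⊤  new=⊤  stable
  step 14. node 2  ⊔preds=⊤  new=⊤  old=5  +wl: 3,4
  step 15. node 0  ⊔preds=⊤  new=⊤  stable
  step 16. node 3  ⊔preds=⊤  new=⊤  old=3  +wl: 0
  step 17. node 4  ⊔preds=⊤  new=⊤  stable
  step 18. node 0  ⊔preds=⊤  new=⊤  stable

Least fixpoint reached:
  node 0: ⊤
  node 1: ⊤
  node 2: ⊤
  node 3: ⊤
  node 4: ⊤

18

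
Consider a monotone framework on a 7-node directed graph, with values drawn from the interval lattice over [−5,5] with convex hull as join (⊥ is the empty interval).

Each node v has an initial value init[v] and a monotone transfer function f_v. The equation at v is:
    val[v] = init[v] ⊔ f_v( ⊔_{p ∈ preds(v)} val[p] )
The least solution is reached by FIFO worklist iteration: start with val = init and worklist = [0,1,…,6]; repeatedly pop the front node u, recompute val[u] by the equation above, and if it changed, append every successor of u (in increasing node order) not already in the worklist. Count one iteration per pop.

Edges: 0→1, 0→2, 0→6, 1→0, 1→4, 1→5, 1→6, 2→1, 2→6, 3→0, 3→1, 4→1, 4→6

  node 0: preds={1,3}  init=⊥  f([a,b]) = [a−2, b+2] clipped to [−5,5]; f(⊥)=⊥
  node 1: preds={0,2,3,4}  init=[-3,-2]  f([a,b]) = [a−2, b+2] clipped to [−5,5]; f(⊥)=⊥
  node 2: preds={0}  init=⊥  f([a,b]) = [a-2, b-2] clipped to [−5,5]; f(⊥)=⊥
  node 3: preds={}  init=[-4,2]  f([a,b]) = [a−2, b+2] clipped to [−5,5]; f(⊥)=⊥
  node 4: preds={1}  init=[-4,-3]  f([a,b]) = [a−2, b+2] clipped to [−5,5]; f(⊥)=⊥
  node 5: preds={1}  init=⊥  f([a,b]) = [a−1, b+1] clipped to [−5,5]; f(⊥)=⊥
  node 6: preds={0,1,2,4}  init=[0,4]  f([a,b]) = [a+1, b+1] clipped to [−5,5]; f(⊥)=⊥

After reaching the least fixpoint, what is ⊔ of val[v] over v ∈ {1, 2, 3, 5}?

Iteration log — 12 steps:
  step 1. node 0  ⊔preds=[-4,2]  new=[-5,4]  old=⊥  +wl: 
  step 2. node 1  ⊔preds=[-5,4]  new=[-5,5]  old=[-3,-2]  +wl: 0
  step 3. node 2  ⊔preds=[-5,4]  new=[-5,2]  old=⊥  +wl: 1
  step 4. node 3  ⊔preds=⊥  new=[-4,2]  stable
  step 5. node 4  ⊔preds=[-5,5]  new=[-5,5]  old=[-4,-3]  +wl: 
  step 6. node 5  ⊔preds=[-5,5]  new=[-5,5]  old=⊥  +wl: 
  step 7. node 6  ⊔preds=[-5,5]  new=[-4,5]  old=[0,4]  +wl: 
  step 8. node 0  ⊔preds=[-5,5]  new=[-5,5]  old=[-5,4]  +wl: 2,6
  step 9. node 1  ⊔preds=[-5,5]  new=[-5,5]  stable
  step 10. node 2  ⊔preds=[-5,5]  new=[-5,3]  old=[-5,2]  +wl: 1
  step 11. node 6  ⊔preds=[-5,5]  new=[-4,5]  stable
  step 12. node 1  ⊔preds=[-5,5]  new=[-5,5]  stable

Least fixpoint reached:
  node 0: [-5,5]
  node 1: [-5,5]
  node 2: [-5,3]
  node 3: [-4,2]
  node 4: [-5,5]
  node 5: [-5,5]
  node 6: [-4,5]

[-5,5]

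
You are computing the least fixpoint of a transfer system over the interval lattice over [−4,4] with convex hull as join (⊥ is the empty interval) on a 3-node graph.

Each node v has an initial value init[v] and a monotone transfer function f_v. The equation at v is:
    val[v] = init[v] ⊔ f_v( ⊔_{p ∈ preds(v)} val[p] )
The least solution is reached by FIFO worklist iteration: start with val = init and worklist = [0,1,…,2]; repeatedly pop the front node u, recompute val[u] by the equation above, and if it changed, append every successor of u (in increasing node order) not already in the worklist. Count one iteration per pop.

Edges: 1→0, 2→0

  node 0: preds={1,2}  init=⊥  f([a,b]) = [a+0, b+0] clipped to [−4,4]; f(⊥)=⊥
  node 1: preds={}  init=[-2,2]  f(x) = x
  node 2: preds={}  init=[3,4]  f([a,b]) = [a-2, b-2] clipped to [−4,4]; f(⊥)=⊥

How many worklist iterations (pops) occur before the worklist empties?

3

Worklist (3 pops):
  #1 pop 0: in=[-2,4] → [-2,4] (was ⊥); enqueue []
  #2 pop 1: in=⊥ → [-2,2] (no change)
  #3 pop 2: in=⊥ → [3,4] (no change)

Fixpoint:
  val[0] = [-2,4]
  val[1] = [-2,2]
  val[2] = [3,4]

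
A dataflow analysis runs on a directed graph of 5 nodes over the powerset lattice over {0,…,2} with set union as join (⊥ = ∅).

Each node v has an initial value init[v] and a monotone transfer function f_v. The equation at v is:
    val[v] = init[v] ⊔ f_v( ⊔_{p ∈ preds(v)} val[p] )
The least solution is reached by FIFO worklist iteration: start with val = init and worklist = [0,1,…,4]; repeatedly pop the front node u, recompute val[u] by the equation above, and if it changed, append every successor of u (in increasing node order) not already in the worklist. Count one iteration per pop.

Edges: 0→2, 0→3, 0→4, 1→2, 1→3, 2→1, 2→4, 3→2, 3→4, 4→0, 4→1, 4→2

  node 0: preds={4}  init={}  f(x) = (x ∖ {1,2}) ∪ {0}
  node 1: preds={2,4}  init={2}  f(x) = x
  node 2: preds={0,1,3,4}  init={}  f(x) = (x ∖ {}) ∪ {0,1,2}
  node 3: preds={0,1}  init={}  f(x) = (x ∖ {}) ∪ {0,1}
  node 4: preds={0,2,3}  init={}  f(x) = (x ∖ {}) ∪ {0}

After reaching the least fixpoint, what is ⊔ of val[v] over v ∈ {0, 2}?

{0,1,2}

Iteration log — 9 steps:
  step 1. node 0  ⊔preds={}  new={0}  old={}  +wl: 
  step 2. node 1  ⊔preds={}  new={2}  stable
  step 3. node 2  ⊔preds={0,2}  new={0,1,2}  old={}  +wl: 1
  step 4. node 3  ⊔preds={0,2}  new={0,1,2}  old={}  +wl: 2
  step 5. node 4  ⊔preds={0,1,2}  new={0,1,2}  old={}  +wl: 0
  step 6. node 1  ⊔preds={0,1,2}  new={0,1,2}  old={2}  +wl: 3
  step 7. node 2  ⊔preds={0,1,2}  new={0,1,2}  stable
  step 8. node 0  ⊔preds={0,1,2}  new={0}  stable
  step 9. node 3  ⊔preds={0,1,2}  new={0,1,2}  stable

Least fixpoint reached:
  node 0: {0}
  node 1: {0,1,2}
  node 2: {0,1,2}
  node 3: {0,1,2}
  node 4: {0,1,2}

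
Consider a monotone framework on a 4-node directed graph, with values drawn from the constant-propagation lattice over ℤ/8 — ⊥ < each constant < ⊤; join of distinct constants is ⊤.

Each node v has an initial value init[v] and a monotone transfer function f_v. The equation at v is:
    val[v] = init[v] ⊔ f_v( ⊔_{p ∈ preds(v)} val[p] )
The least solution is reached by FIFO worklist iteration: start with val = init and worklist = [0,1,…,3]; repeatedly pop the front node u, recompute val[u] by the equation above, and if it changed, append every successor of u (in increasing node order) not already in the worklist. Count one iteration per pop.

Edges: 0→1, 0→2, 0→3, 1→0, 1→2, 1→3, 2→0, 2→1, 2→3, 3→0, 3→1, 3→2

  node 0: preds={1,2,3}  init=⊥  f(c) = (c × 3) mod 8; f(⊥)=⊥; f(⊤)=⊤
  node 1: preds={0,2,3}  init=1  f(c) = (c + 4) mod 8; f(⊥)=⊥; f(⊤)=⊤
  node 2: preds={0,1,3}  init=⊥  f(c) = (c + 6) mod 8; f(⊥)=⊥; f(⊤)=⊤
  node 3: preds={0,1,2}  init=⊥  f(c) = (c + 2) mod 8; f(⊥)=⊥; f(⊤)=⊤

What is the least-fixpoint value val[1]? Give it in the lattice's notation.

⊤

Worklist (8 pops):
  #1 pop 0: in=1 → 3 (was ⊥); enqueue []
  #2 pop 1: in=3 → ⊤ (was 1); enqueue [0]
  #3 pop 2: in=⊤ → ⊤ (was ⊥); enqueue [1]
  #4 pop 3: in=⊤ → ⊤ (was ⊥); enqueue [2]
  #5 pop 0: in=⊤ → ⊤ (was 3); enqueue [3]
  #6 pop 1: in=⊤ → ⊤ (no change)
  #7 pop 2: in=⊤ → ⊤ (no change)
  #8 pop 3: in=⊤ → ⊤ (no change)

Fixpoint:
  val[0] = ⊤
  val[1] = ⊤
  val[2] = ⊤
  val[3] = ⊤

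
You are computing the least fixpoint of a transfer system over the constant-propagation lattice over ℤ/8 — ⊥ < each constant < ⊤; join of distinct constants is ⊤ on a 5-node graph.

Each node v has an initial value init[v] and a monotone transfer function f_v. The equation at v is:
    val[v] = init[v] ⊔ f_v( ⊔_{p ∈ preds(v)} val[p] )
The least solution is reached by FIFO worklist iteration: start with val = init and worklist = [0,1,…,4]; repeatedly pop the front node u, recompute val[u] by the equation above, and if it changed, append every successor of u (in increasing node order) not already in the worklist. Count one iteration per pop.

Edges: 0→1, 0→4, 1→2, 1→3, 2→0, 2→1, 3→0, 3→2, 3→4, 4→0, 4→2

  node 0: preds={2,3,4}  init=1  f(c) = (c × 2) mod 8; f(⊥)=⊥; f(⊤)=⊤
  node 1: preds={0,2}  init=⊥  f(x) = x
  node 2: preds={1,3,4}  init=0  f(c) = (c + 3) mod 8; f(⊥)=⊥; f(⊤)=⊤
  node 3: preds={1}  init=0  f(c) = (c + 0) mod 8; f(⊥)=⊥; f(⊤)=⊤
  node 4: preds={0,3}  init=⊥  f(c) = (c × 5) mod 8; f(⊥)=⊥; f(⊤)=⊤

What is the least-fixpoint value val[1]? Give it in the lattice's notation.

Worklist (8 pops):
  #1 pop 0: in=0 → ⊤ (was 1); enqueue []
  #2 pop 1: in=⊤ → ⊤ (was ⊥); enqueue []
  #3 pop 2: in=⊤ → ⊤ (was 0); enqueue [0,1]
  #4 pop 3: in=⊤ → ⊤ (was 0); enqueue [2]
  #5 pop 4: in=⊤ → ⊤ (was ⊥); enqueue []
  #6 pop 0: in=⊤ → ⊤ (no change)
  #7 pop 1: in=⊤ → ⊤ (no change)
  #8 pop 2: in=⊤ → ⊤ (no change)

Fixpoint:
  val[0] = ⊤
  val[1] = ⊤
  val[2] = ⊤
  val[3] = ⊤
  val[4] = ⊤

⊤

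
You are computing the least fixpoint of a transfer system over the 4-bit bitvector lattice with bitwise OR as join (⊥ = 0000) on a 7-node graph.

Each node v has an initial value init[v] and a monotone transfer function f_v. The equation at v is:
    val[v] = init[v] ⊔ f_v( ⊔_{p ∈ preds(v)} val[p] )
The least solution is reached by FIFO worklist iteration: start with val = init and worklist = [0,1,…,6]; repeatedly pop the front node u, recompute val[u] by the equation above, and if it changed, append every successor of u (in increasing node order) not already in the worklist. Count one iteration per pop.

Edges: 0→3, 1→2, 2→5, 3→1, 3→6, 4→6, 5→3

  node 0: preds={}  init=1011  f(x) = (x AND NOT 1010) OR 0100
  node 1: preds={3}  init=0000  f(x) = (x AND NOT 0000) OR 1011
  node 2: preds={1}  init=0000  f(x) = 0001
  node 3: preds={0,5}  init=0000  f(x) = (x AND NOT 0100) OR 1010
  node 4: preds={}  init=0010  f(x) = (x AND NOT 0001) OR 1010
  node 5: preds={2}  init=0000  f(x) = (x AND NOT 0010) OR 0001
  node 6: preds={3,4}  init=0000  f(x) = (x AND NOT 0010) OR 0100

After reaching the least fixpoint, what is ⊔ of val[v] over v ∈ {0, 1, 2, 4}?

Iteration log — 9 steps:
  step 1. node 0  ⊔preds=0000  new=1111  old=1011  +wl: 
  step 2. node 1  ⊔preds=0000  new=1011  old=0000  +wl: 
  step 3. node 2  ⊔preds=1011  new=0001  old=0000  +wl: 
  step 4. node 3  ⊔preds=1111  new=1011  old=0000  +wl: 1
  step 5. node 4  ⊔preds=0000  new=1010  old=0010  +wl: 
  step 6. node 5  ⊔preds=0001  new=0001  old=0000  +wl: 3
  step 7. node 6  ⊔preds=1011  new=1101  old=0000  +wl: 
  step 8. node 1  ⊔preds=1011  new=1011  stable
  step 9. node 3  ⊔preds=1111  new=1011  stable

Least fixpoint reached:
  node 0: 1111
  node 1: 1011
  node 2: 0001
  node 3: 1011
  node 4: 1010
  node 5: 0001
  node 6: 1101

1111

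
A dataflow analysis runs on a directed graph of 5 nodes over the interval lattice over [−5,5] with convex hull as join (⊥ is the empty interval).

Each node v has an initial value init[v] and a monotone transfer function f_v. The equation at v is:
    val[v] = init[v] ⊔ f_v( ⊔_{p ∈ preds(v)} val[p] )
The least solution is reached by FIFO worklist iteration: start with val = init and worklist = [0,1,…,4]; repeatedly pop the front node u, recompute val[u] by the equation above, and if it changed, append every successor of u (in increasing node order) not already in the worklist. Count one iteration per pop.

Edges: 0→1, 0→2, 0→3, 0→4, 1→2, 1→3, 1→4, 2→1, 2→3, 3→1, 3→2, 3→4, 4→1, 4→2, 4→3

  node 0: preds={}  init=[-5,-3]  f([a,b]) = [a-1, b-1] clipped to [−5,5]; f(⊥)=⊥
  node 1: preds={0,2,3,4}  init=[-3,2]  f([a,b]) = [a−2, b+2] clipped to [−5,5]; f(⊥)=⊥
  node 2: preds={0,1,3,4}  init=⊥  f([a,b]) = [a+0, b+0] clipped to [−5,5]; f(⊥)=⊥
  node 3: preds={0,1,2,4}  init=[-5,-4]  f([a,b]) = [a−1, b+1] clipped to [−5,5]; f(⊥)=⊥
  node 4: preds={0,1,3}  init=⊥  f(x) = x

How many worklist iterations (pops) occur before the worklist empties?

12

Iteration log — 12 steps:
  step 1. node 0  ⊔preds=⊥  new=[-5,-3]  stable
  step 2. node 1  ⊔preds=[-5,-3]  new=[-5,2]  old=[-3,2]  +wl: 
  step 3. node 2  ⊔preds=[-5,2]  new=[-5,2]  old=⊥  +wl: 1
  step 4. node 3  ⊔preds=[-5,2]  new=[-5,3]  old=[-5,-4]  +wl: 2
  step 5. node 4  ⊔preds=[-5,3]  new=[-5,3]  old=⊥  +wl: 3
  step 6. node 1  ⊔preds=[-5,3]  new=[-5,5]  old=[-5,2]  +wl: 4
  step 7. node 2  ⊔preds=[-5,5]  new=[-5,5]  old=[-5,2]  +wl: 1
  step 8. node 3  ⊔preds=[-5,5]  new=[-5,5]  old=[-5,3]  +wl: 2
  step 9. node 4  ⊔preds=[-5,5]  new=[-5,5]  old=[-5,3]  +wl: 3
  step 10. node 1  ⊔preds=[-5,5]  new=[-5,5]  stable
  step 11. node 2  ⊔preds=[-5,5]  new=[-5,5]  stable
  step 12. node 3  ⊔preds=[-5,5]  new=[-5,5]  stable

Least fixpoint reached:
  node 0: [-5,-3]
  node 1: [-5,5]
  node 2: [-5,5]
  node 3: [-5,5]
  node 4: [-5,5]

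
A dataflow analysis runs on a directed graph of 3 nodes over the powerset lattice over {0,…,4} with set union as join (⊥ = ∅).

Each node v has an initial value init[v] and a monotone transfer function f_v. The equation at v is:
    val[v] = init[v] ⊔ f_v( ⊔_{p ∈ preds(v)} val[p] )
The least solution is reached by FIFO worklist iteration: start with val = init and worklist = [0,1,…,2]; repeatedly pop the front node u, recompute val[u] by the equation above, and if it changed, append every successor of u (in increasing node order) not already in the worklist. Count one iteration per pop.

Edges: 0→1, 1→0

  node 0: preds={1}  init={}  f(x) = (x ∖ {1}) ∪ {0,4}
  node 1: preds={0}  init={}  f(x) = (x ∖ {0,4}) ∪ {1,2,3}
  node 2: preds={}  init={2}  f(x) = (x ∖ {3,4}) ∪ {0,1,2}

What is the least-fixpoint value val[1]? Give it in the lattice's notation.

Worklist (5 pops):
  #1 pop 0: in={} → {0,4} (was {}); enqueue []
  #2 pop 1: in={0,4} → {1,2,3} (was {}); enqueue [0]
  #3 pop 2: in={} → {0,1,2} (was {2}); enqueue []
  #4 pop 0: in={1,2,3} → {0,2,3,4} (was {0,4}); enqueue [1]
  #5 pop 1: in={0,2,3,4} → {1,2,3} (no change)

Fixpoint:
  val[0] = {0,2,3,4}
  val[1] = {1,2,3}
  val[2] = {0,1,2}

{1,2,3}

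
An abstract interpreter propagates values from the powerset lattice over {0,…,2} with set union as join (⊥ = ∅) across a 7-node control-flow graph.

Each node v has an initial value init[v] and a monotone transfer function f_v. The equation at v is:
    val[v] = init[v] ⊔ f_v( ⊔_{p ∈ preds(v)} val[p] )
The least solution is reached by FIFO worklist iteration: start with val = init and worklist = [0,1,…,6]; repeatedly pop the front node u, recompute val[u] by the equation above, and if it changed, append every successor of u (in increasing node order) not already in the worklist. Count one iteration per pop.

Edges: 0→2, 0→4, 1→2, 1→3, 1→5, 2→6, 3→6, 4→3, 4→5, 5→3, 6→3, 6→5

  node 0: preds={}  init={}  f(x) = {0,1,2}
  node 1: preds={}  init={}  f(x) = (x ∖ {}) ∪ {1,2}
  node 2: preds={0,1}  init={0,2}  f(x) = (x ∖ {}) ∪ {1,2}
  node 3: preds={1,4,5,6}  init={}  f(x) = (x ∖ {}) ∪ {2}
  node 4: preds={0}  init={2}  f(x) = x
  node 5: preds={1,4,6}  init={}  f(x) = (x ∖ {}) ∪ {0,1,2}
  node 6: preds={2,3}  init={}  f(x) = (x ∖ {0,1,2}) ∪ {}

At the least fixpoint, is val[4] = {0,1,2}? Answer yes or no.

Iteration log — 9 steps:
  step 1. node 0  ⊔preds={}  new={0,1,2}  old={}  +wl: 
  step 2. node 1  ⊔preds={}  new={1,2}  old={}  +wl: 
  step 3. node 2  ⊔preds={0,1,2}  new={0,1,2}  old={0,2}  +wl: 
  step 4. node 3  ⊔preds={1,2}  new={1,2}  old={}  +wl: 
  step 5. node 4  ⊔preds={0,1,2}  new={0,1,2}  old={2}  +wl: 3
  step 6. node 5  ⊔preds={0,1,2}  new={0,1,2}  old={}  +wl: 
  step 7. node 6  ⊔preds={0,1,2}  new={}  stable
  step 8. node 3  ⊔preds={0,1,2}  new={0,1,2}  old={1,2}  +wl: 6
  step 9. node 6  ⊔preds={0,1,2}  new={}  stable

Least fixpoint reached:
  node 0: {0,1,2}
  node 1: {1,2}
  node 2: {0,1,2}
  node 3: {0,1,2}
  node 4: {0,1,2}
  node 5: {0,1,2}
  node 6: {}

yes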